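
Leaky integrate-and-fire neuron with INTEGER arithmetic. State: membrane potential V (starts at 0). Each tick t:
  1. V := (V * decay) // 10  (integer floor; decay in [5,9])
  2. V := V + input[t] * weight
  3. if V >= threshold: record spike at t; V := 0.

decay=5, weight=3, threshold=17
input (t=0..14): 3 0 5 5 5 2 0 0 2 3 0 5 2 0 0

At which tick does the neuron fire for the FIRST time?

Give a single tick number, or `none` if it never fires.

t=0: input=3 -> V=9
t=1: input=0 -> V=4
t=2: input=5 -> V=0 FIRE
t=3: input=5 -> V=15
t=4: input=5 -> V=0 FIRE
t=5: input=2 -> V=6
t=6: input=0 -> V=3
t=7: input=0 -> V=1
t=8: input=2 -> V=6
t=9: input=3 -> V=12
t=10: input=0 -> V=6
t=11: input=5 -> V=0 FIRE
t=12: input=2 -> V=6
t=13: input=0 -> V=3
t=14: input=0 -> V=1

Answer: 2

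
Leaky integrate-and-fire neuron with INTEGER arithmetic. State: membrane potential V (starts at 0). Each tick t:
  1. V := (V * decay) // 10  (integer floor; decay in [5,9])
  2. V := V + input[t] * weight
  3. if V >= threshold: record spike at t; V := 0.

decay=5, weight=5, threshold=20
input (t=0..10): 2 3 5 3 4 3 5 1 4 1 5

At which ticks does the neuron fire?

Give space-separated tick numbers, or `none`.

Answer: 1 2 4 6 8 10

Derivation:
t=0: input=2 -> V=10
t=1: input=3 -> V=0 FIRE
t=2: input=5 -> V=0 FIRE
t=3: input=3 -> V=15
t=4: input=4 -> V=0 FIRE
t=5: input=3 -> V=15
t=6: input=5 -> V=0 FIRE
t=7: input=1 -> V=5
t=8: input=4 -> V=0 FIRE
t=9: input=1 -> V=5
t=10: input=5 -> V=0 FIRE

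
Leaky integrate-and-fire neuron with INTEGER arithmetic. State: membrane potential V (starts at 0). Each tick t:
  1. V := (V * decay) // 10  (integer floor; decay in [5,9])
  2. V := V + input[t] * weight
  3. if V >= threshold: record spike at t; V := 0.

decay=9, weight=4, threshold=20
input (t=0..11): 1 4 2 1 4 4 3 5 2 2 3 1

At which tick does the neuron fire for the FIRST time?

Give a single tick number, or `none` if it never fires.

Answer: 2

Derivation:
t=0: input=1 -> V=4
t=1: input=4 -> V=19
t=2: input=2 -> V=0 FIRE
t=3: input=1 -> V=4
t=4: input=4 -> V=19
t=5: input=4 -> V=0 FIRE
t=6: input=3 -> V=12
t=7: input=5 -> V=0 FIRE
t=8: input=2 -> V=8
t=9: input=2 -> V=15
t=10: input=3 -> V=0 FIRE
t=11: input=1 -> V=4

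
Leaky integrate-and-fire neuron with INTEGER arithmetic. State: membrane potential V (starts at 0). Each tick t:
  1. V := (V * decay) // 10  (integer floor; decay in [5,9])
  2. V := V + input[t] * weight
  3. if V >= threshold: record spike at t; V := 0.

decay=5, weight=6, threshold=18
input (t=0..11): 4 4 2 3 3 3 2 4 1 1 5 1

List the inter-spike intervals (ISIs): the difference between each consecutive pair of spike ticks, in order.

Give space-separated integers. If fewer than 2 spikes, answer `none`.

Answer: 1 2 1 1 2 3

Derivation:
t=0: input=4 -> V=0 FIRE
t=1: input=4 -> V=0 FIRE
t=2: input=2 -> V=12
t=3: input=3 -> V=0 FIRE
t=4: input=3 -> V=0 FIRE
t=5: input=3 -> V=0 FIRE
t=6: input=2 -> V=12
t=7: input=4 -> V=0 FIRE
t=8: input=1 -> V=6
t=9: input=1 -> V=9
t=10: input=5 -> V=0 FIRE
t=11: input=1 -> V=6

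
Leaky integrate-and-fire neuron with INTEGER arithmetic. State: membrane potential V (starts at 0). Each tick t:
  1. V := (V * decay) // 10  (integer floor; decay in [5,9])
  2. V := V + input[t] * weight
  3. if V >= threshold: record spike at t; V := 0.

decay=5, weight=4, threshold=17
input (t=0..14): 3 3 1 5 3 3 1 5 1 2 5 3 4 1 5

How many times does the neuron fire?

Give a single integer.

Answer: 7

Derivation:
t=0: input=3 -> V=12
t=1: input=3 -> V=0 FIRE
t=2: input=1 -> V=4
t=3: input=5 -> V=0 FIRE
t=4: input=3 -> V=12
t=5: input=3 -> V=0 FIRE
t=6: input=1 -> V=4
t=7: input=5 -> V=0 FIRE
t=8: input=1 -> V=4
t=9: input=2 -> V=10
t=10: input=5 -> V=0 FIRE
t=11: input=3 -> V=12
t=12: input=4 -> V=0 FIRE
t=13: input=1 -> V=4
t=14: input=5 -> V=0 FIRE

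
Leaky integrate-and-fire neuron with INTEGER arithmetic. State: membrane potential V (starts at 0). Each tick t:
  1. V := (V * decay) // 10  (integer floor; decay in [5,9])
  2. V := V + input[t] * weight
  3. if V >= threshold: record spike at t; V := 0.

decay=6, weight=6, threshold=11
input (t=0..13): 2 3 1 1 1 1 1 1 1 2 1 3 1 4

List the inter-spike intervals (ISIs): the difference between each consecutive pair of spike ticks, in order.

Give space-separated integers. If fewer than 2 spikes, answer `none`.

Answer: 1 3 3 2 2 2

Derivation:
t=0: input=2 -> V=0 FIRE
t=1: input=3 -> V=0 FIRE
t=2: input=1 -> V=6
t=3: input=1 -> V=9
t=4: input=1 -> V=0 FIRE
t=5: input=1 -> V=6
t=6: input=1 -> V=9
t=7: input=1 -> V=0 FIRE
t=8: input=1 -> V=6
t=9: input=2 -> V=0 FIRE
t=10: input=1 -> V=6
t=11: input=3 -> V=0 FIRE
t=12: input=1 -> V=6
t=13: input=4 -> V=0 FIRE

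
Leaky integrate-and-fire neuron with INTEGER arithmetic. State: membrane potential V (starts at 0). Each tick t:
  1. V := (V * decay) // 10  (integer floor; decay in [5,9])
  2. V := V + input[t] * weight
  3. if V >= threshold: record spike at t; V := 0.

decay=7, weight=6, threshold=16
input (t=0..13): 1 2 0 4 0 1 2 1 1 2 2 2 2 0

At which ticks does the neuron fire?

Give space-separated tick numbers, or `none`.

Answer: 1 3 6 9 11

Derivation:
t=0: input=1 -> V=6
t=1: input=2 -> V=0 FIRE
t=2: input=0 -> V=0
t=3: input=4 -> V=0 FIRE
t=4: input=0 -> V=0
t=5: input=1 -> V=6
t=6: input=2 -> V=0 FIRE
t=7: input=1 -> V=6
t=8: input=1 -> V=10
t=9: input=2 -> V=0 FIRE
t=10: input=2 -> V=12
t=11: input=2 -> V=0 FIRE
t=12: input=2 -> V=12
t=13: input=0 -> V=8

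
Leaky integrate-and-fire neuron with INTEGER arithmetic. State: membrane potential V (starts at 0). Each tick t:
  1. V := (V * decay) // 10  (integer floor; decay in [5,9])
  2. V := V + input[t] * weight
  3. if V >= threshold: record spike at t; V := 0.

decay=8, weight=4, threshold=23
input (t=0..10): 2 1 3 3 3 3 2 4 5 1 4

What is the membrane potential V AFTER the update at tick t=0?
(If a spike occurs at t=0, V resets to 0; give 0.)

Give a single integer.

Answer: 8

Derivation:
t=0: input=2 -> V=8
t=1: input=1 -> V=10
t=2: input=3 -> V=20
t=3: input=3 -> V=0 FIRE
t=4: input=3 -> V=12
t=5: input=3 -> V=21
t=6: input=2 -> V=0 FIRE
t=7: input=4 -> V=16
t=8: input=5 -> V=0 FIRE
t=9: input=1 -> V=4
t=10: input=4 -> V=19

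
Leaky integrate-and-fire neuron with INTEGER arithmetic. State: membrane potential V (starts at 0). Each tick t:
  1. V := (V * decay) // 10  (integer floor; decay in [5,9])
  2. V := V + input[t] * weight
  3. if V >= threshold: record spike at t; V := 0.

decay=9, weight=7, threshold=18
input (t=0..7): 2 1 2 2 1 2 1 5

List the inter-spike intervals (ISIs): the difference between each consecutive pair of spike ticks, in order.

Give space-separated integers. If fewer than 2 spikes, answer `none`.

Answer: 2 2 2

Derivation:
t=0: input=2 -> V=14
t=1: input=1 -> V=0 FIRE
t=2: input=2 -> V=14
t=3: input=2 -> V=0 FIRE
t=4: input=1 -> V=7
t=5: input=2 -> V=0 FIRE
t=6: input=1 -> V=7
t=7: input=5 -> V=0 FIRE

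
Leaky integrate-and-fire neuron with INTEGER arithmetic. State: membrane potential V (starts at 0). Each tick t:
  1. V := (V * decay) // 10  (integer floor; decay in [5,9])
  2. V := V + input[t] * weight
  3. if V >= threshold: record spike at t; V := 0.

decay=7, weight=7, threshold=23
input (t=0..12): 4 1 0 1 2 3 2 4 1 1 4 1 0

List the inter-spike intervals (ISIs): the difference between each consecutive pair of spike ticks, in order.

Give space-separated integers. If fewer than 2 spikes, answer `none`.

Answer: 5 2 3

Derivation:
t=0: input=4 -> V=0 FIRE
t=1: input=1 -> V=7
t=2: input=0 -> V=4
t=3: input=1 -> V=9
t=4: input=2 -> V=20
t=5: input=3 -> V=0 FIRE
t=6: input=2 -> V=14
t=7: input=4 -> V=0 FIRE
t=8: input=1 -> V=7
t=9: input=1 -> V=11
t=10: input=4 -> V=0 FIRE
t=11: input=1 -> V=7
t=12: input=0 -> V=4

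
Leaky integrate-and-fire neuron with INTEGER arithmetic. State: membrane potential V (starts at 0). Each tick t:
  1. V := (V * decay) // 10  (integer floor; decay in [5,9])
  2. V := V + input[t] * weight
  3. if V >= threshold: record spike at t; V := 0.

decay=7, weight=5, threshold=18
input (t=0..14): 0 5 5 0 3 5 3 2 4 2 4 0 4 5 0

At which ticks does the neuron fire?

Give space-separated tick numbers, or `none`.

Answer: 1 2 5 7 8 10 12 13

Derivation:
t=0: input=0 -> V=0
t=1: input=5 -> V=0 FIRE
t=2: input=5 -> V=0 FIRE
t=3: input=0 -> V=0
t=4: input=3 -> V=15
t=5: input=5 -> V=0 FIRE
t=6: input=3 -> V=15
t=7: input=2 -> V=0 FIRE
t=8: input=4 -> V=0 FIRE
t=9: input=2 -> V=10
t=10: input=4 -> V=0 FIRE
t=11: input=0 -> V=0
t=12: input=4 -> V=0 FIRE
t=13: input=5 -> V=0 FIRE
t=14: input=0 -> V=0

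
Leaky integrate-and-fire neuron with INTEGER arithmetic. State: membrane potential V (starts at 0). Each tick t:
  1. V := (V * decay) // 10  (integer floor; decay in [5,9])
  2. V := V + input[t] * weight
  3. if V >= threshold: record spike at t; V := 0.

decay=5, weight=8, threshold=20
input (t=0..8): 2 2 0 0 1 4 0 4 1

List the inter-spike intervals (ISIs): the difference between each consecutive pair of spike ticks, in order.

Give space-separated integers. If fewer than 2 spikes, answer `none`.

Answer: 4 2

Derivation:
t=0: input=2 -> V=16
t=1: input=2 -> V=0 FIRE
t=2: input=0 -> V=0
t=3: input=0 -> V=0
t=4: input=1 -> V=8
t=5: input=4 -> V=0 FIRE
t=6: input=0 -> V=0
t=7: input=4 -> V=0 FIRE
t=8: input=1 -> V=8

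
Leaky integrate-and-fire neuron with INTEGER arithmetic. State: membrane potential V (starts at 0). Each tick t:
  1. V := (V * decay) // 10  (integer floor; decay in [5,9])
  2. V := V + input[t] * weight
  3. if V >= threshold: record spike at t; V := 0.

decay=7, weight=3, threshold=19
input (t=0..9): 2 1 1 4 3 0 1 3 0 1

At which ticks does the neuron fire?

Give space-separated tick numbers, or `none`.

Answer: 4

Derivation:
t=0: input=2 -> V=6
t=1: input=1 -> V=7
t=2: input=1 -> V=7
t=3: input=4 -> V=16
t=4: input=3 -> V=0 FIRE
t=5: input=0 -> V=0
t=6: input=1 -> V=3
t=7: input=3 -> V=11
t=8: input=0 -> V=7
t=9: input=1 -> V=7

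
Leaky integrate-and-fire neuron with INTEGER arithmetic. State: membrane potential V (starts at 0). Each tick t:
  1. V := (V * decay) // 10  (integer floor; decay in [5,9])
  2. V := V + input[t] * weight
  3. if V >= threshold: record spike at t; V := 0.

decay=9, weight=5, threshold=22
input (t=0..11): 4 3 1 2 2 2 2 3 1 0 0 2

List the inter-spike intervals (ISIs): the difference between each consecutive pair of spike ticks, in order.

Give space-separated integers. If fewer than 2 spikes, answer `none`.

t=0: input=4 -> V=20
t=1: input=3 -> V=0 FIRE
t=2: input=1 -> V=5
t=3: input=2 -> V=14
t=4: input=2 -> V=0 FIRE
t=5: input=2 -> V=10
t=6: input=2 -> V=19
t=7: input=3 -> V=0 FIRE
t=8: input=1 -> V=5
t=9: input=0 -> V=4
t=10: input=0 -> V=3
t=11: input=2 -> V=12

Answer: 3 3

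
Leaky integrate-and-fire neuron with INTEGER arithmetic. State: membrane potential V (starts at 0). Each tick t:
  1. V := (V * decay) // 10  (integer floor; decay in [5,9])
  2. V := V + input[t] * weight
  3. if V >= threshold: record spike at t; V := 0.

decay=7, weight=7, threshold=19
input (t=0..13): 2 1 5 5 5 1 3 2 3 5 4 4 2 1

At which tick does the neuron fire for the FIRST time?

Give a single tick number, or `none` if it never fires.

t=0: input=2 -> V=14
t=1: input=1 -> V=16
t=2: input=5 -> V=0 FIRE
t=3: input=5 -> V=0 FIRE
t=4: input=5 -> V=0 FIRE
t=5: input=1 -> V=7
t=6: input=3 -> V=0 FIRE
t=7: input=2 -> V=14
t=8: input=3 -> V=0 FIRE
t=9: input=5 -> V=0 FIRE
t=10: input=4 -> V=0 FIRE
t=11: input=4 -> V=0 FIRE
t=12: input=2 -> V=14
t=13: input=1 -> V=16

Answer: 2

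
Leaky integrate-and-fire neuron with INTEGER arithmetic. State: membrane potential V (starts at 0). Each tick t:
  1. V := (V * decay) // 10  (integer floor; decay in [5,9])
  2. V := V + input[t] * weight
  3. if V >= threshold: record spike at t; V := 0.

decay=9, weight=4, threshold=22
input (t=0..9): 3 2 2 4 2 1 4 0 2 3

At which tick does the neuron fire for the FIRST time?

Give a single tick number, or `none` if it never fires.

Answer: 2

Derivation:
t=0: input=3 -> V=12
t=1: input=2 -> V=18
t=2: input=2 -> V=0 FIRE
t=3: input=4 -> V=16
t=4: input=2 -> V=0 FIRE
t=5: input=1 -> V=4
t=6: input=4 -> V=19
t=7: input=0 -> V=17
t=8: input=2 -> V=0 FIRE
t=9: input=3 -> V=12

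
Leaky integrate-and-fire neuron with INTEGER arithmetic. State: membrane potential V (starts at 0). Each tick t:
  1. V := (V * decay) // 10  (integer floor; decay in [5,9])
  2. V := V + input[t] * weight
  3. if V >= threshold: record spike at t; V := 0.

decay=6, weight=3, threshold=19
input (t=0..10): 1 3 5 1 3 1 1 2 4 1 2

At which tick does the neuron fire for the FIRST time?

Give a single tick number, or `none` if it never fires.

t=0: input=1 -> V=3
t=1: input=3 -> V=10
t=2: input=5 -> V=0 FIRE
t=3: input=1 -> V=3
t=4: input=3 -> V=10
t=5: input=1 -> V=9
t=6: input=1 -> V=8
t=7: input=2 -> V=10
t=8: input=4 -> V=18
t=9: input=1 -> V=13
t=10: input=2 -> V=13

Answer: 2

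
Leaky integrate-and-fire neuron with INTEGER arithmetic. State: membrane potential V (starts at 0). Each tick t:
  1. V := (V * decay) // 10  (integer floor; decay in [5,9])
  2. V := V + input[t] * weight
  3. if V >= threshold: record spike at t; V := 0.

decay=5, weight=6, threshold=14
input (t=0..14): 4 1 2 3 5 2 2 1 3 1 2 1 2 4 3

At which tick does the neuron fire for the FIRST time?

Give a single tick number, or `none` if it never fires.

Answer: 0

Derivation:
t=0: input=4 -> V=0 FIRE
t=1: input=1 -> V=6
t=2: input=2 -> V=0 FIRE
t=3: input=3 -> V=0 FIRE
t=4: input=5 -> V=0 FIRE
t=5: input=2 -> V=12
t=6: input=2 -> V=0 FIRE
t=7: input=1 -> V=6
t=8: input=3 -> V=0 FIRE
t=9: input=1 -> V=6
t=10: input=2 -> V=0 FIRE
t=11: input=1 -> V=6
t=12: input=2 -> V=0 FIRE
t=13: input=4 -> V=0 FIRE
t=14: input=3 -> V=0 FIRE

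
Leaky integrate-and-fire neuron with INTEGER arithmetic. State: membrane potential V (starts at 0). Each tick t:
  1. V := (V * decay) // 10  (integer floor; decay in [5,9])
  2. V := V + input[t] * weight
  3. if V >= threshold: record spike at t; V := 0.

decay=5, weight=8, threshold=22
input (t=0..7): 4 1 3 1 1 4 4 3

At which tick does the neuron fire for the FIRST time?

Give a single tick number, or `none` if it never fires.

Answer: 0

Derivation:
t=0: input=4 -> V=0 FIRE
t=1: input=1 -> V=8
t=2: input=3 -> V=0 FIRE
t=3: input=1 -> V=8
t=4: input=1 -> V=12
t=5: input=4 -> V=0 FIRE
t=6: input=4 -> V=0 FIRE
t=7: input=3 -> V=0 FIRE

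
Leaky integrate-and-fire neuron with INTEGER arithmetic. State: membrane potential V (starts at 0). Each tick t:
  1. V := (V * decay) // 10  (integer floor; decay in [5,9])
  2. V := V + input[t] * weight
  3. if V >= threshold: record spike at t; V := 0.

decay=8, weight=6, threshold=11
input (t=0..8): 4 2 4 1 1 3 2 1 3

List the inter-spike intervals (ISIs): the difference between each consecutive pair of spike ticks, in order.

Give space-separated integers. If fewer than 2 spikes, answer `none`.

t=0: input=4 -> V=0 FIRE
t=1: input=2 -> V=0 FIRE
t=2: input=4 -> V=0 FIRE
t=3: input=1 -> V=6
t=4: input=1 -> V=10
t=5: input=3 -> V=0 FIRE
t=6: input=2 -> V=0 FIRE
t=7: input=1 -> V=6
t=8: input=3 -> V=0 FIRE

Answer: 1 1 3 1 2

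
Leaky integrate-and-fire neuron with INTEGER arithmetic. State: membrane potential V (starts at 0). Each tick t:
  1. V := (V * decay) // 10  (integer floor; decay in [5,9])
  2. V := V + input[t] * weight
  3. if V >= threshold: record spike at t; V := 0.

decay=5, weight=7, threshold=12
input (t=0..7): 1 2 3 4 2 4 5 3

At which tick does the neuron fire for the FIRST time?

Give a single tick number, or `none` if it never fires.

Answer: 1

Derivation:
t=0: input=1 -> V=7
t=1: input=2 -> V=0 FIRE
t=2: input=3 -> V=0 FIRE
t=3: input=4 -> V=0 FIRE
t=4: input=2 -> V=0 FIRE
t=5: input=4 -> V=0 FIRE
t=6: input=5 -> V=0 FIRE
t=7: input=3 -> V=0 FIRE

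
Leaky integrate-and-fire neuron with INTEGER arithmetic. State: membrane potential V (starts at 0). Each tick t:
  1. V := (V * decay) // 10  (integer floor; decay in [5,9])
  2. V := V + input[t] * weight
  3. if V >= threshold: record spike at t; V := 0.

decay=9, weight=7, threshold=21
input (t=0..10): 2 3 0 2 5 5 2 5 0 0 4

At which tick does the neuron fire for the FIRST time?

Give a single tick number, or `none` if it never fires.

t=0: input=2 -> V=14
t=1: input=3 -> V=0 FIRE
t=2: input=0 -> V=0
t=3: input=2 -> V=14
t=4: input=5 -> V=0 FIRE
t=5: input=5 -> V=0 FIRE
t=6: input=2 -> V=14
t=7: input=5 -> V=0 FIRE
t=8: input=0 -> V=0
t=9: input=0 -> V=0
t=10: input=4 -> V=0 FIRE

Answer: 1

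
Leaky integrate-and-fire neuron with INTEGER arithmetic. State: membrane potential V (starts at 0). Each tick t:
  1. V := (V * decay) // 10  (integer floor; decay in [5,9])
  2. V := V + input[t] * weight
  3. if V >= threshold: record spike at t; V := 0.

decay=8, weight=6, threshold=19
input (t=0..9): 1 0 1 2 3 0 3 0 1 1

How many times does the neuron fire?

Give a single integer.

t=0: input=1 -> V=6
t=1: input=0 -> V=4
t=2: input=1 -> V=9
t=3: input=2 -> V=0 FIRE
t=4: input=3 -> V=18
t=5: input=0 -> V=14
t=6: input=3 -> V=0 FIRE
t=7: input=0 -> V=0
t=8: input=1 -> V=6
t=9: input=1 -> V=10

Answer: 2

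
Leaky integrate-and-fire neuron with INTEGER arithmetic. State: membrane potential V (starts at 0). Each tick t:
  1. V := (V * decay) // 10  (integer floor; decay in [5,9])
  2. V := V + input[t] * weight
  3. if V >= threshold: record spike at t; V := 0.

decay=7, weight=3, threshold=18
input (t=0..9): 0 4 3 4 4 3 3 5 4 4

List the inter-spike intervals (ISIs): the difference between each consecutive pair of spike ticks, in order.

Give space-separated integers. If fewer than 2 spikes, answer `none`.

t=0: input=0 -> V=0
t=1: input=4 -> V=12
t=2: input=3 -> V=17
t=3: input=4 -> V=0 FIRE
t=4: input=4 -> V=12
t=5: input=3 -> V=17
t=6: input=3 -> V=0 FIRE
t=7: input=5 -> V=15
t=8: input=4 -> V=0 FIRE
t=9: input=4 -> V=12

Answer: 3 2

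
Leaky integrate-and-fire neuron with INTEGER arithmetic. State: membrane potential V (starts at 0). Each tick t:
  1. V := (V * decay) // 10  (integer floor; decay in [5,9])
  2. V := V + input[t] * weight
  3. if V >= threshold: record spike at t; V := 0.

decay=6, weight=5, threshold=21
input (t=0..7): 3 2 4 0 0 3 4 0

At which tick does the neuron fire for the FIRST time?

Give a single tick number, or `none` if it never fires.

t=0: input=3 -> V=15
t=1: input=2 -> V=19
t=2: input=4 -> V=0 FIRE
t=3: input=0 -> V=0
t=4: input=0 -> V=0
t=5: input=3 -> V=15
t=6: input=4 -> V=0 FIRE
t=7: input=0 -> V=0

Answer: 2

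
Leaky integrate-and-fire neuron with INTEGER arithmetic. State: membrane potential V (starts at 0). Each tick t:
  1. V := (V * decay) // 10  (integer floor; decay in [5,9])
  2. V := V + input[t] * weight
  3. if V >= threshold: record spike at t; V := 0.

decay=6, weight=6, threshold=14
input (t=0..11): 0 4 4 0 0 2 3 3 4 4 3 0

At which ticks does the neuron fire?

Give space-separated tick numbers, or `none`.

Answer: 1 2 6 7 8 9 10

Derivation:
t=0: input=0 -> V=0
t=1: input=4 -> V=0 FIRE
t=2: input=4 -> V=0 FIRE
t=3: input=0 -> V=0
t=4: input=0 -> V=0
t=5: input=2 -> V=12
t=6: input=3 -> V=0 FIRE
t=7: input=3 -> V=0 FIRE
t=8: input=4 -> V=0 FIRE
t=9: input=4 -> V=0 FIRE
t=10: input=3 -> V=0 FIRE
t=11: input=0 -> V=0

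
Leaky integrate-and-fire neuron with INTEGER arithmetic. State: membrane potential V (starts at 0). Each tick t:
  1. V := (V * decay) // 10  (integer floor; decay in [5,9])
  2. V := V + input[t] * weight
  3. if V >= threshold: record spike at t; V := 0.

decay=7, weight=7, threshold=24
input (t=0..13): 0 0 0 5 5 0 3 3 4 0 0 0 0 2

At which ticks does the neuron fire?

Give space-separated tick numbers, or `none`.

t=0: input=0 -> V=0
t=1: input=0 -> V=0
t=2: input=0 -> V=0
t=3: input=5 -> V=0 FIRE
t=4: input=5 -> V=0 FIRE
t=5: input=0 -> V=0
t=6: input=3 -> V=21
t=7: input=3 -> V=0 FIRE
t=8: input=4 -> V=0 FIRE
t=9: input=0 -> V=0
t=10: input=0 -> V=0
t=11: input=0 -> V=0
t=12: input=0 -> V=0
t=13: input=2 -> V=14

Answer: 3 4 7 8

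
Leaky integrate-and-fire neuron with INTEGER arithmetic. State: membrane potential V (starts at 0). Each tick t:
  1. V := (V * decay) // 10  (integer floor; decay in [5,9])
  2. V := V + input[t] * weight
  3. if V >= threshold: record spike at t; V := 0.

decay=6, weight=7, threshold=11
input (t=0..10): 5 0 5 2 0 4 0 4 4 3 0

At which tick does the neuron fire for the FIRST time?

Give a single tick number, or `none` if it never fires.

t=0: input=5 -> V=0 FIRE
t=1: input=0 -> V=0
t=2: input=5 -> V=0 FIRE
t=3: input=2 -> V=0 FIRE
t=4: input=0 -> V=0
t=5: input=4 -> V=0 FIRE
t=6: input=0 -> V=0
t=7: input=4 -> V=0 FIRE
t=8: input=4 -> V=0 FIRE
t=9: input=3 -> V=0 FIRE
t=10: input=0 -> V=0

Answer: 0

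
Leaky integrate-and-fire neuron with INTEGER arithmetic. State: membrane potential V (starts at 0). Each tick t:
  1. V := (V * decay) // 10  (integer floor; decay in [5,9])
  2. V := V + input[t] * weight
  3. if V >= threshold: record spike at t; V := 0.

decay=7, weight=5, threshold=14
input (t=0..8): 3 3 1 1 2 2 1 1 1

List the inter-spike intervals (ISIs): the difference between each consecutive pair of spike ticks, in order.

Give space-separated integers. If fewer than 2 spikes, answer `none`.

Answer: 1 3 4

Derivation:
t=0: input=3 -> V=0 FIRE
t=1: input=3 -> V=0 FIRE
t=2: input=1 -> V=5
t=3: input=1 -> V=8
t=4: input=2 -> V=0 FIRE
t=5: input=2 -> V=10
t=6: input=1 -> V=12
t=7: input=1 -> V=13
t=8: input=1 -> V=0 FIRE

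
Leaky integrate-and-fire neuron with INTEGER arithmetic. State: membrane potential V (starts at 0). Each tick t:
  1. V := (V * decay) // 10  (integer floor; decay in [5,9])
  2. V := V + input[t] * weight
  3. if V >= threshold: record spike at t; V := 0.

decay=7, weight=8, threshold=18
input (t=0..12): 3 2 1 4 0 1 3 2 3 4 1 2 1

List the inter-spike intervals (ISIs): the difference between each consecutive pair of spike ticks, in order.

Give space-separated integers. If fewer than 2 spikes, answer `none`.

t=0: input=3 -> V=0 FIRE
t=1: input=2 -> V=16
t=2: input=1 -> V=0 FIRE
t=3: input=4 -> V=0 FIRE
t=4: input=0 -> V=0
t=5: input=1 -> V=8
t=6: input=3 -> V=0 FIRE
t=7: input=2 -> V=16
t=8: input=3 -> V=0 FIRE
t=9: input=4 -> V=0 FIRE
t=10: input=1 -> V=8
t=11: input=2 -> V=0 FIRE
t=12: input=1 -> V=8

Answer: 2 1 3 2 1 2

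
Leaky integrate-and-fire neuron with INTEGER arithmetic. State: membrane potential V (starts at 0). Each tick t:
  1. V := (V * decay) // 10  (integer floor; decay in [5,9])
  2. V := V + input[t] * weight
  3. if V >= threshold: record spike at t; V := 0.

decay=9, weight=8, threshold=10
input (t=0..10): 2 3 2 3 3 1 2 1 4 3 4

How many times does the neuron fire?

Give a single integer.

Answer: 9

Derivation:
t=0: input=2 -> V=0 FIRE
t=1: input=3 -> V=0 FIRE
t=2: input=2 -> V=0 FIRE
t=3: input=3 -> V=0 FIRE
t=4: input=3 -> V=0 FIRE
t=5: input=1 -> V=8
t=6: input=2 -> V=0 FIRE
t=7: input=1 -> V=8
t=8: input=4 -> V=0 FIRE
t=9: input=3 -> V=0 FIRE
t=10: input=4 -> V=0 FIRE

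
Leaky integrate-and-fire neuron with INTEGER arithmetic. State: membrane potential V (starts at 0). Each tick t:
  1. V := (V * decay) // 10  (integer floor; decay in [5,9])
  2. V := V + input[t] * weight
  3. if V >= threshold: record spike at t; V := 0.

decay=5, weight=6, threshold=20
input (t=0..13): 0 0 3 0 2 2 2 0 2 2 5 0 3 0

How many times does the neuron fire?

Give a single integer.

Answer: 2

Derivation:
t=0: input=0 -> V=0
t=1: input=0 -> V=0
t=2: input=3 -> V=18
t=3: input=0 -> V=9
t=4: input=2 -> V=16
t=5: input=2 -> V=0 FIRE
t=6: input=2 -> V=12
t=7: input=0 -> V=6
t=8: input=2 -> V=15
t=9: input=2 -> V=19
t=10: input=5 -> V=0 FIRE
t=11: input=0 -> V=0
t=12: input=3 -> V=18
t=13: input=0 -> V=9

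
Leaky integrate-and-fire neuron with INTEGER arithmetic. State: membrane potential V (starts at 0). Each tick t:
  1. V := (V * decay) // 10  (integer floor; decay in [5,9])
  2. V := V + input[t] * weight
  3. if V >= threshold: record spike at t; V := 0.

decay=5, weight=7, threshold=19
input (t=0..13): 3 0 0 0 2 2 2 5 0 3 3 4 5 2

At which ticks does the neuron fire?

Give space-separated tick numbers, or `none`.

t=0: input=3 -> V=0 FIRE
t=1: input=0 -> V=0
t=2: input=0 -> V=0
t=3: input=0 -> V=0
t=4: input=2 -> V=14
t=5: input=2 -> V=0 FIRE
t=6: input=2 -> V=14
t=7: input=5 -> V=0 FIRE
t=8: input=0 -> V=0
t=9: input=3 -> V=0 FIRE
t=10: input=3 -> V=0 FIRE
t=11: input=4 -> V=0 FIRE
t=12: input=5 -> V=0 FIRE
t=13: input=2 -> V=14

Answer: 0 5 7 9 10 11 12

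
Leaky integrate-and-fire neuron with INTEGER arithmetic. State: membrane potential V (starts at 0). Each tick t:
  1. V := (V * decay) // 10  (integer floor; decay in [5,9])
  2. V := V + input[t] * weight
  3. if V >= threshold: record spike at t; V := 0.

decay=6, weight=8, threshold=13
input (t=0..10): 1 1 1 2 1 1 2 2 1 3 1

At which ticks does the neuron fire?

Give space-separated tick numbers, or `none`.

t=0: input=1 -> V=8
t=1: input=1 -> V=12
t=2: input=1 -> V=0 FIRE
t=3: input=2 -> V=0 FIRE
t=4: input=1 -> V=8
t=5: input=1 -> V=12
t=6: input=2 -> V=0 FIRE
t=7: input=2 -> V=0 FIRE
t=8: input=1 -> V=8
t=9: input=3 -> V=0 FIRE
t=10: input=1 -> V=8

Answer: 2 3 6 7 9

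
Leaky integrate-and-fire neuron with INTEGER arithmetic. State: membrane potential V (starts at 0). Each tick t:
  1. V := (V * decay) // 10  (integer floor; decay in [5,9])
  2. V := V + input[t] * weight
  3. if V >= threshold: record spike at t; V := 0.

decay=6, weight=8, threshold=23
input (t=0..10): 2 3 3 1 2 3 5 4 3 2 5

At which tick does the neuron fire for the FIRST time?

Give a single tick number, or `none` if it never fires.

Answer: 1

Derivation:
t=0: input=2 -> V=16
t=1: input=3 -> V=0 FIRE
t=2: input=3 -> V=0 FIRE
t=3: input=1 -> V=8
t=4: input=2 -> V=20
t=5: input=3 -> V=0 FIRE
t=6: input=5 -> V=0 FIRE
t=7: input=4 -> V=0 FIRE
t=8: input=3 -> V=0 FIRE
t=9: input=2 -> V=16
t=10: input=5 -> V=0 FIRE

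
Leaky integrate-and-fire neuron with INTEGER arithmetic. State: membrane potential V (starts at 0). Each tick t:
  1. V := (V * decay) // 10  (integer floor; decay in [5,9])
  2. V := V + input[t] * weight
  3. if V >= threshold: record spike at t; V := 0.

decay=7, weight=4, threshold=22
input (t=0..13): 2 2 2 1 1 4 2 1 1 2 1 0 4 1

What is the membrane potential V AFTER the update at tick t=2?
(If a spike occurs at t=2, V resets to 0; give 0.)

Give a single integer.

Answer: 17

Derivation:
t=0: input=2 -> V=8
t=1: input=2 -> V=13
t=2: input=2 -> V=17
t=3: input=1 -> V=15
t=4: input=1 -> V=14
t=5: input=4 -> V=0 FIRE
t=6: input=2 -> V=8
t=7: input=1 -> V=9
t=8: input=1 -> V=10
t=9: input=2 -> V=15
t=10: input=1 -> V=14
t=11: input=0 -> V=9
t=12: input=4 -> V=0 FIRE
t=13: input=1 -> V=4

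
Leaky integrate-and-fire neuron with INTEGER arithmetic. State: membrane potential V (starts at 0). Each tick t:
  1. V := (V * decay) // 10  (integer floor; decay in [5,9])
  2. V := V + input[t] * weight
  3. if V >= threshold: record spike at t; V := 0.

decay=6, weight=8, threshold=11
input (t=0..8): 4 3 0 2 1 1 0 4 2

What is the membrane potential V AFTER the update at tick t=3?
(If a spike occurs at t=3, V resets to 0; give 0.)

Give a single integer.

t=0: input=4 -> V=0 FIRE
t=1: input=3 -> V=0 FIRE
t=2: input=0 -> V=0
t=3: input=2 -> V=0 FIRE
t=4: input=1 -> V=8
t=5: input=1 -> V=0 FIRE
t=6: input=0 -> V=0
t=7: input=4 -> V=0 FIRE
t=8: input=2 -> V=0 FIRE

Answer: 0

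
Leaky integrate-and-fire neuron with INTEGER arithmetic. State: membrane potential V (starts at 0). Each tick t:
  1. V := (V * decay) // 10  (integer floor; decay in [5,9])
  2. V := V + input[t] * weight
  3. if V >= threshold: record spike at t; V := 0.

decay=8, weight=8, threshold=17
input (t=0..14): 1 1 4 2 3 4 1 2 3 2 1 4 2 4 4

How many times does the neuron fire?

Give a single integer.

t=0: input=1 -> V=8
t=1: input=1 -> V=14
t=2: input=4 -> V=0 FIRE
t=3: input=2 -> V=16
t=4: input=3 -> V=0 FIRE
t=5: input=4 -> V=0 FIRE
t=6: input=1 -> V=8
t=7: input=2 -> V=0 FIRE
t=8: input=3 -> V=0 FIRE
t=9: input=2 -> V=16
t=10: input=1 -> V=0 FIRE
t=11: input=4 -> V=0 FIRE
t=12: input=2 -> V=16
t=13: input=4 -> V=0 FIRE
t=14: input=4 -> V=0 FIRE

Answer: 9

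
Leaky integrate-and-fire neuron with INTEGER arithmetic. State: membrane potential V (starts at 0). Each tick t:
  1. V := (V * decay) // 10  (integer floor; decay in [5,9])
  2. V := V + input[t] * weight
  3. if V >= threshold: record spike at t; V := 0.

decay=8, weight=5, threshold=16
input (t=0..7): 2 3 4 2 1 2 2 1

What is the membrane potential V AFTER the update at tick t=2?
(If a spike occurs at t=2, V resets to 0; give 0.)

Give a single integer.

t=0: input=2 -> V=10
t=1: input=3 -> V=0 FIRE
t=2: input=4 -> V=0 FIRE
t=3: input=2 -> V=10
t=4: input=1 -> V=13
t=5: input=2 -> V=0 FIRE
t=6: input=2 -> V=10
t=7: input=1 -> V=13

Answer: 0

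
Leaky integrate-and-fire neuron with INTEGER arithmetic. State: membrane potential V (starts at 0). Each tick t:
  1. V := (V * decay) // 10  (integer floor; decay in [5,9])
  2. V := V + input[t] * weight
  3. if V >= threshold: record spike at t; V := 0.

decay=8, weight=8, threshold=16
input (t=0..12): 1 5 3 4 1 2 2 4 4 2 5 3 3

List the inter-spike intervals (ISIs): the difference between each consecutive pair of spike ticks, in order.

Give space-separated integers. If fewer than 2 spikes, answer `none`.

Answer: 1 1 2 1 1 1 1 1 1 1

Derivation:
t=0: input=1 -> V=8
t=1: input=5 -> V=0 FIRE
t=2: input=3 -> V=0 FIRE
t=3: input=4 -> V=0 FIRE
t=4: input=1 -> V=8
t=5: input=2 -> V=0 FIRE
t=6: input=2 -> V=0 FIRE
t=7: input=4 -> V=0 FIRE
t=8: input=4 -> V=0 FIRE
t=9: input=2 -> V=0 FIRE
t=10: input=5 -> V=0 FIRE
t=11: input=3 -> V=0 FIRE
t=12: input=3 -> V=0 FIRE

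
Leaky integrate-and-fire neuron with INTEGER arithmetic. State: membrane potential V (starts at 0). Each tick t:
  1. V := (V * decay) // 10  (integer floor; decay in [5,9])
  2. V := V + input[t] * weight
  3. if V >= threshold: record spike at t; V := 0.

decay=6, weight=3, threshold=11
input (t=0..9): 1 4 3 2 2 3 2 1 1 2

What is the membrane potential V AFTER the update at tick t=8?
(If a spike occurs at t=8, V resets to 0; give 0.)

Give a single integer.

t=0: input=1 -> V=3
t=1: input=4 -> V=0 FIRE
t=2: input=3 -> V=9
t=3: input=2 -> V=0 FIRE
t=4: input=2 -> V=6
t=5: input=3 -> V=0 FIRE
t=6: input=2 -> V=6
t=7: input=1 -> V=6
t=8: input=1 -> V=6
t=9: input=2 -> V=9

Answer: 6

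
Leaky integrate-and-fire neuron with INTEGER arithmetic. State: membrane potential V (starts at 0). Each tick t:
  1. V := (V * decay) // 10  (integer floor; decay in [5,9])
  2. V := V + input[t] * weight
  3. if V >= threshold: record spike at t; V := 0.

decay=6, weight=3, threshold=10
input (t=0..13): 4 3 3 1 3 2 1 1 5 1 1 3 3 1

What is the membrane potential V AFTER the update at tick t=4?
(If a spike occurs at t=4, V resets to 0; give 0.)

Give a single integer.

Answer: 0

Derivation:
t=0: input=4 -> V=0 FIRE
t=1: input=3 -> V=9
t=2: input=3 -> V=0 FIRE
t=3: input=1 -> V=3
t=4: input=3 -> V=0 FIRE
t=5: input=2 -> V=6
t=6: input=1 -> V=6
t=7: input=1 -> V=6
t=8: input=5 -> V=0 FIRE
t=9: input=1 -> V=3
t=10: input=1 -> V=4
t=11: input=3 -> V=0 FIRE
t=12: input=3 -> V=9
t=13: input=1 -> V=8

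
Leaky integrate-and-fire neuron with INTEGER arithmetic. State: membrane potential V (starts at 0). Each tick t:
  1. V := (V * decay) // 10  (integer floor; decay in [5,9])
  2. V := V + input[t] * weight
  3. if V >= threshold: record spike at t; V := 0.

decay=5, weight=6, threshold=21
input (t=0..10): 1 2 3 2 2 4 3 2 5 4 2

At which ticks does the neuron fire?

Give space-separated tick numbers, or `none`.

t=0: input=1 -> V=6
t=1: input=2 -> V=15
t=2: input=3 -> V=0 FIRE
t=3: input=2 -> V=12
t=4: input=2 -> V=18
t=5: input=4 -> V=0 FIRE
t=6: input=3 -> V=18
t=7: input=2 -> V=0 FIRE
t=8: input=5 -> V=0 FIRE
t=9: input=4 -> V=0 FIRE
t=10: input=2 -> V=12

Answer: 2 5 7 8 9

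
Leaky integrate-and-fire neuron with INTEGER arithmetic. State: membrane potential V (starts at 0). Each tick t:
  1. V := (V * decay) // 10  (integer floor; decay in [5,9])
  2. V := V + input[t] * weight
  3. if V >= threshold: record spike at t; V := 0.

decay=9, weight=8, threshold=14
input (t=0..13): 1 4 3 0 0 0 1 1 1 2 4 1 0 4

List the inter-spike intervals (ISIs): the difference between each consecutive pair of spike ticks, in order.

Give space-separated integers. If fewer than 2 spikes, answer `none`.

t=0: input=1 -> V=8
t=1: input=4 -> V=0 FIRE
t=2: input=3 -> V=0 FIRE
t=3: input=0 -> V=0
t=4: input=0 -> V=0
t=5: input=0 -> V=0
t=6: input=1 -> V=8
t=7: input=1 -> V=0 FIRE
t=8: input=1 -> V=8
t=9: input=2 -> V=0 FIRE
t=10: input=4 -> V=0 FIRE
t=11: input=1 -> V=8
t=12: input=0 -> V=7
t=13: input=4 -> V=0 FIRE

Answer: 1 5 2 1 3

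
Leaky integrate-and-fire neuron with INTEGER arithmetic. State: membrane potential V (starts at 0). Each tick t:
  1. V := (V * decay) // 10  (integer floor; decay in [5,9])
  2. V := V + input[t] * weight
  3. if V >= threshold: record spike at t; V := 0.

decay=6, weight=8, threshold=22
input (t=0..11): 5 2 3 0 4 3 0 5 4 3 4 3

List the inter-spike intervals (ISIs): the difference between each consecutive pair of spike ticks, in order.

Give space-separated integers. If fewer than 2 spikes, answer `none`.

t=0: input=5 -> V=0 FIRE
t=1: input=2 -> V=16
t=2: input=3 -> V=0 FIRE
t=3: input=0 -> V=0
t=4: input=4 -> V=0 FIRE
t=5: input=3 -> V=0 FIRE
t=6: input=0 -> V=0
t=7: input=5 -> V=0 FIRE
t=8: input=4 -> V=0 FIRE
t=9: input=3 -> V=0 FIRE
t=10: input=4 -> V=0 FIRE
t=11: input=3 -> V=0 FIRE

Answer: 2 2 1 2 1 1 1 1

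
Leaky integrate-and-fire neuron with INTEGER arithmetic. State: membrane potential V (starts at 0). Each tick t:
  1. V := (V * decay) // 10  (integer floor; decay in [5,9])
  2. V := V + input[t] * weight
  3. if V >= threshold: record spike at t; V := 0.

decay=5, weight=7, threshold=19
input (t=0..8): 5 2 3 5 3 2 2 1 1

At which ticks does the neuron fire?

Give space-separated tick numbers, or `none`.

t=0: input=5 -> V=0 FIRE
t=1: input=2 -> V=14
t=2: input=3 -> V=0 FIRE
t=3: input=5 -> V=0 FIRE
t=4: input=3 -> V=0 FIRE
t=5: input=2 -> V=14
t=6: input=2 -> V=0 FIRE
t=7: input=1 -> V=7
t=8: input=1 -> V=10

Answer: 0 2 3 4 6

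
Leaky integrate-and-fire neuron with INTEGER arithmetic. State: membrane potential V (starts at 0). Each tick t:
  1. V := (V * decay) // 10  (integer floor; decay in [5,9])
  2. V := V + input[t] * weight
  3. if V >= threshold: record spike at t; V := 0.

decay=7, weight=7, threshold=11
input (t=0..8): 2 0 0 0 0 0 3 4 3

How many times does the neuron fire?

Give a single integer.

Answer: 4

Derivation:
t=0: input=2 -> V=0 FIRE
t=1: input=0 -> V=0
t=2: input=0 -> V=0
t=3: input=0 -> V=0
t=4: input=0 -> V=0
t=5: input=0 -> V=0
t=6: input=3 -> V=0 FIRE
t=7: input=4 -> V=0 FIRE
t=8: input=3 -> V=0 FIRE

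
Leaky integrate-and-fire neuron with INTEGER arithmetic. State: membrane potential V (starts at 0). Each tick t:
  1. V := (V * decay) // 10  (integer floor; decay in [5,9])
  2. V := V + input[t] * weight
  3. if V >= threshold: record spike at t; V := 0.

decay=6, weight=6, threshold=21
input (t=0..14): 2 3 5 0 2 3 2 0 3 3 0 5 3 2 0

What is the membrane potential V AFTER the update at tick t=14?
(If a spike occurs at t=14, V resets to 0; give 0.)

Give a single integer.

Answer: 0

Derivation:
t=0: input=2 -> V=12
t=1: input=3 -> V=0 FIRE
t=2: input=5 -> V=0 FIRE
t=3: input=0 -> V=0
t=4: input=2 -> V=12
t=5: input=3 -> V=0 FIRE
t=6: input=2 -> V=12
t=7: input=0 -> V=7
t=8: input=3 -> V=0 FIRE
t=9: input=3 -> V=18
t=10: input=0 -> V=10
t=11: input=5 -> V=0 FIRE
t=12: input=3 -> V=18
t=13: input=2 -> V=0 FIRE
t=14: input=0 -> V=0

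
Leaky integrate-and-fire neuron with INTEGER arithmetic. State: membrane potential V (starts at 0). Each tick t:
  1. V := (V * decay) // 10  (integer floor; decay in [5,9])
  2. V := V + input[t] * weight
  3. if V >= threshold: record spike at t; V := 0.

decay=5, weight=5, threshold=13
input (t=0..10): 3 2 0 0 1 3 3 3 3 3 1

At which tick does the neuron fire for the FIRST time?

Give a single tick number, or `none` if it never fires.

Answer: 0

Derivation:
t=0: input=3 -> V=0 FIRE
t=1: input=2 -> V=10
t=2: input=0 -> V=5
t=3: input=0 -> V=2
t=4: input=1 -> V=6
t=5: input=3 -> V=0 FIRE
t=6: input=3 -> V=0 FIRE
t=7: input=3 -> V=0 FIRE
t=8: input=3 -> V=0 FIRE
t=9: input=3 -> V=0 FIRE
t=10: input=1 -> V=5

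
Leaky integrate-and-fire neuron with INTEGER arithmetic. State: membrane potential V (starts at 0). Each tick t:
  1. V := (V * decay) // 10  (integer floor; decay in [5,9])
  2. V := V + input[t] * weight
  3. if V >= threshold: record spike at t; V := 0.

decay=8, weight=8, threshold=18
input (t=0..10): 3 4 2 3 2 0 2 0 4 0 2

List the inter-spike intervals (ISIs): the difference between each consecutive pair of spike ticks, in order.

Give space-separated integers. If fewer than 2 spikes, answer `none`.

Answer: 1 2 3 2

Derivation:
t=0: input=3 -> V=0 FIRE
t=1: input=4 -> V=0 FIRE
t=2: input=2 -> V=16
t=3: input=3 -> V=0 FIRE
t=4: input=2 -> V=16
t=5: input=0 -> V=12
t=6: input=2 -> V=0 FIRE
t=7: input=0 -> V=0
t=8: input=4 -> V=0 FIRE
t=9: input=0 -> V=0
t=10: input=2 -> V=16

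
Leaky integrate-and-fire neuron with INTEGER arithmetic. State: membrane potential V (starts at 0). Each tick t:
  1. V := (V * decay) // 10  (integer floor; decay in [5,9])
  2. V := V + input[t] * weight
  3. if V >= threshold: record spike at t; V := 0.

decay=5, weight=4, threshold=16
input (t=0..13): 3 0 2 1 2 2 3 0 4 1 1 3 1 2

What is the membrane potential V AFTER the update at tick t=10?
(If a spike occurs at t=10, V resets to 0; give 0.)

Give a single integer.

Answer: 6

Derivation:
t=0: input=3 -> V=12
t=1: input=0 -> V=6
t=2: input=2 -> V=11
t=3: input=1 -> V=9
t=4: input=2 -> V=12
t=5: input=2 -> V=14
t=6: input=3 -> V=0 FIRE
t=7: input=0 -> V=0
t=8: input=4 -> V=0 FIRE
t=9: input=1 -> V=4
t=10: input=1 -> V=6
t=11: input=3 -> V=15
t=12: input=1 -> V=11
t=13: input=2 -> V=13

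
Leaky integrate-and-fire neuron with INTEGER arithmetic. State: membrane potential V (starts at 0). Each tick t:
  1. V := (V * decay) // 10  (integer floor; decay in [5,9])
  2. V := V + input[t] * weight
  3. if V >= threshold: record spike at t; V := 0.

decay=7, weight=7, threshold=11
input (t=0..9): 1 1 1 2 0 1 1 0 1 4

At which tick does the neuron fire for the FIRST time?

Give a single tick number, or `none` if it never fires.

Answer: 1

Derivation:
t=0: input=1 -> V=7
t=1: input=1 -> V=0 FIRE
t=2: input=1 -> V=7
t=3: input=2 -> V=0 FIRE
t=4: input=0 -> V=0
t=5: input=1 -> V=7
t=6: input=1 -> V=0 FIRE
t=7: input=0 -> V=0
t=8: input=1 -> V=7
t=9: input=4 -> V=0 FIRE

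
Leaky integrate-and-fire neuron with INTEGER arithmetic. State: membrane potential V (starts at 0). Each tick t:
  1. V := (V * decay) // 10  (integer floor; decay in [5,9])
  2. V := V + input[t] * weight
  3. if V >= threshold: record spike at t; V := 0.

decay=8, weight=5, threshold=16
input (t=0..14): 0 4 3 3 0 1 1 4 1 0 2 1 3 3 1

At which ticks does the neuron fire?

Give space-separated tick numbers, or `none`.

t=0: input=0 -> V=0
t=1: input=4 -> V=0 FIRE
t=2: input=3 -> V=15
t=3: input=3 -> V=0 FIRE
t=4: input=0 -> V=0
t=5: input=1 -> V=5
t=6: input=1 -> V=9
t=7: input=4 -> V=0 FIRE
t=8: input=1 -> V=5
t=9: input=0 -> V=4
t=10: input=2 -> V=13
t=11: input=1 -> V=15
t=12: input=3 -> V=0 FIRE
t=13: input=3 -> V=15
t=14: input=1 -> V=0 FIRE

Answer: 1 3 7 12 14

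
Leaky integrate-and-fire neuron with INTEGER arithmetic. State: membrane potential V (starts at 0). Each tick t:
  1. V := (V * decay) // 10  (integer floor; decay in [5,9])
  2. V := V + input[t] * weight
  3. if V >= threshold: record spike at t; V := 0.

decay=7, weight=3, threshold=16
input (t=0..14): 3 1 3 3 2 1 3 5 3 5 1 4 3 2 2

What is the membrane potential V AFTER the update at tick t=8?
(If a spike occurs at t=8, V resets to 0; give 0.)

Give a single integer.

Answer: 9

Derivation:
t=0: input=3 -> V=9
t=1: input=1 -> V=9
t=2: input=3 -> V=15
t=3: input=3 -> V=0 FIRE
t=4: input=2 -> V=6
t=5: input=1 -> V=7
t=6: input=3 -> V=13
t=7: input=5 -> V=0 FIRE
t=8: input=3 -> V=9
t=9: input=5 -> V=0 FIRE
t=10: input=1 -> V=3
t=11: input=4 -> V=14
t=12: input=3 -> V=0 FIRE
t=13: input=2 -> V=6
t=14: input=2 -> V=10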